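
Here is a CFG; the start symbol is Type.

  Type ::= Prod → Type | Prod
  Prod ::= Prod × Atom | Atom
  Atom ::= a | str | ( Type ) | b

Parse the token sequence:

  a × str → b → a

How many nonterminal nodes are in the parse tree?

[Type [Prod [Prod [Atom a]] × [Atom str]] → [Type [Prod [Atom b]] → [Type [Prod [Atom a]]]]]

11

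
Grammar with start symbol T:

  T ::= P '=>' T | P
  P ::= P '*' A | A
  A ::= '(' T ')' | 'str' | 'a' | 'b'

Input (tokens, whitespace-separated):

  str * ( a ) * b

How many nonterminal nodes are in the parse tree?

10

[T [P [P [P [A str]] * [A ( [T [P [A a]]] )]] * [A b]]]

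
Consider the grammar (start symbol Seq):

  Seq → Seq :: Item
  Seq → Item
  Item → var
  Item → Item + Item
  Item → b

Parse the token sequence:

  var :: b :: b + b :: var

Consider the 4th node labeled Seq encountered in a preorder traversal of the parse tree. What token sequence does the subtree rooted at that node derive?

[Seq [Seq [Seq [Seq [Item var]] :: [Item b]] :: [Item [Item b] + [Item b]]] :: [Item var]]

var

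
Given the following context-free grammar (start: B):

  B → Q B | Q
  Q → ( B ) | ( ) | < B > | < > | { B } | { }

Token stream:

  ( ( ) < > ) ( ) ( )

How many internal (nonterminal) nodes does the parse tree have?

[B [Q ( [B [Q ( )] [B [Q < >]]] )] [B [Q ( )] [B [Q ( )]]]]

10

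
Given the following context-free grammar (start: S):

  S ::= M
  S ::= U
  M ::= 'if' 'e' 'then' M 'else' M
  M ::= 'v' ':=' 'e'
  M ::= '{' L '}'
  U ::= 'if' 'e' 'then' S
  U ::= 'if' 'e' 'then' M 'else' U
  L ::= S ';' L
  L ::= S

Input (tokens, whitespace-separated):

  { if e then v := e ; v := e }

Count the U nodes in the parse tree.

[S [M { [L [S [U if e then [S [M v := e]]]] ; [L [S [M v := e]]]] }]]

1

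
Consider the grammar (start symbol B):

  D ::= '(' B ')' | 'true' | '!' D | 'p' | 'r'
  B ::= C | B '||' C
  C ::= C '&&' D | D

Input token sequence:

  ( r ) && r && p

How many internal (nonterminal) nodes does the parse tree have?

10

[B [C [C [C [D ( [B [C [D r]]] )]] && [D r]] && [D p]]]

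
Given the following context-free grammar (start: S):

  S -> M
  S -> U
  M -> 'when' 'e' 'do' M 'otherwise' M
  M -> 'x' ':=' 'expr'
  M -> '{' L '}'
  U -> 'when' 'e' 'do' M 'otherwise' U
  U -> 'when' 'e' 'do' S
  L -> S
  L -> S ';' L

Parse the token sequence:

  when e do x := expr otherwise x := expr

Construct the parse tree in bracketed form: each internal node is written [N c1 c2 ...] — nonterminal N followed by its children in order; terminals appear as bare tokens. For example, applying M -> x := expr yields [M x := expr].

S
M
when e do M otherwise M
when e do x := expr otherwise M
when e do x := expr otherwise x := expr

[S [M when e do [M x := expr] otherwise [M x := expr]]]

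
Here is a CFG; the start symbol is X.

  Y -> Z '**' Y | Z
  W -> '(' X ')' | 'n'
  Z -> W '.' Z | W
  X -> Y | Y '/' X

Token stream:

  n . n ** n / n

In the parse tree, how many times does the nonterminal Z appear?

[X [Y [Z [W n] . [Z [W n]]] ** [Y [Z [W n]]]] / [X [Y [Z [W n]]]]]

4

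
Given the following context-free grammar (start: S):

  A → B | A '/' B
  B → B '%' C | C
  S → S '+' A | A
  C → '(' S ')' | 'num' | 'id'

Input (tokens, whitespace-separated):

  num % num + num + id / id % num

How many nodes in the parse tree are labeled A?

[S [S [S [A [B [B [C num]] % [C num]]]] + [A [B [C num]]]] + [A [A [B [C id]]] / [B [B [C id]] % [C num]]]]

4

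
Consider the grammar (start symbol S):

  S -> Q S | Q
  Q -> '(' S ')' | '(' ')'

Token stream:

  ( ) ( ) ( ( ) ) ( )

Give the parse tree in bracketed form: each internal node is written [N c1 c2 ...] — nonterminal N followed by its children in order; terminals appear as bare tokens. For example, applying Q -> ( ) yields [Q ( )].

S
Q S
( ) S
( ) Q S
( ) ( ) S
( ) ( ) Q S
( ) ( ) ( S ) S
( ) ( ) ( Q ) S
( ) ( ) ( ( ) ) S
( ) ( ) ( ( ) ) Q
( ) ( ) ( ( ) ) ( )

[S [Q ( )] [S [Q ( )] [S [Q ( [S [Q ( )]] )] [S [Q ( )]]]]]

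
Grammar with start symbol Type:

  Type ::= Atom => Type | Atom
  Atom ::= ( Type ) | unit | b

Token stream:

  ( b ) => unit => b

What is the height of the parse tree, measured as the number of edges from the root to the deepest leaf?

4

[Type [Atom ( [Type [Atom b]] )] => [Type [Atom unit] => [Type [Atom b]]]]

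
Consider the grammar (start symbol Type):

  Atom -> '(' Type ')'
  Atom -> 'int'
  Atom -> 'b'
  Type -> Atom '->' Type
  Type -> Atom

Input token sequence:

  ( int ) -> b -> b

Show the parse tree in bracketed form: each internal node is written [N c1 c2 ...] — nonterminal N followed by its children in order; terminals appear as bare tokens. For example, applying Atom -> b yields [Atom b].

Type
Atom -> Type
( Type ) -> Type
( Atom ) -> Type
( int ) -> Type
( int ) -> Atom -> Type
( int ) -> b -> Type
( int ) -> b -> Atom
( int ) -> b -> b

[Type [Atom ( [Type [Atom int]] )] -> [Type [Atom b] -> [Type [Atom b]]]]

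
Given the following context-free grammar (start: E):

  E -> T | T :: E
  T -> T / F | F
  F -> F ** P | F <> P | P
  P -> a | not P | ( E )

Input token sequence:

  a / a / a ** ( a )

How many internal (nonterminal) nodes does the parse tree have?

[E [T [T [T [F [P a]]] / [F [P a]]] / [F [F [P a]] ** [P ( [E [T [F [P a]]]] )]]]]

16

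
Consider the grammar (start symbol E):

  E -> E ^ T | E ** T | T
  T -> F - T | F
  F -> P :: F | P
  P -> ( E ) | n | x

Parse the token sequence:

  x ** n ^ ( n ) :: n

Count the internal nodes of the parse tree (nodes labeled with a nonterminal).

[E [E [E [T [F [P x]]]] ** [T [F [P n]]]] ^ [T [F [P ( [E [T [F [P n]]]] )] :: [F [P n]]]]]

18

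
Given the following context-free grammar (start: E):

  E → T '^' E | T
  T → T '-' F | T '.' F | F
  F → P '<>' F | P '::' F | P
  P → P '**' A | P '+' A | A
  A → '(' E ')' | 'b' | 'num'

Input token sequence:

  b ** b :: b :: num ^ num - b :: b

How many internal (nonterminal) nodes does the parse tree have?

25

[E [T [F [P [P [A b]] ** [A b]] :: [F [P [A b]] :: [F [P [A num]]]]]] ^ [E [T [T [F [P [A num]]]] - [F [P [A b]] :: [F [P [A b]]]]]]]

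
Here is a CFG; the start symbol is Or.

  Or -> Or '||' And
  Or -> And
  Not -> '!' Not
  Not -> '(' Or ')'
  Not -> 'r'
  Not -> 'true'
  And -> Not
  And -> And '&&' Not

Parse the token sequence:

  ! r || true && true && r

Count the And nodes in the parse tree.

[Or [Or [And [Not ! [Not r]]]] || [And [And [And [Not true]] && [Not true]] && [Not r]]]

4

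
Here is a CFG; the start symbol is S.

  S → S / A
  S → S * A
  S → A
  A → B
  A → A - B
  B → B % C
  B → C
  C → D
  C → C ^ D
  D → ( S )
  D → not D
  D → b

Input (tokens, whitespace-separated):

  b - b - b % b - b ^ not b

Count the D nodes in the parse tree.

[S [A [A [A [A [B [C [D b]]]] - [B [C [D b]]]] - [B [B [C [D b]]] % [C [D b]]]] - [B [C [C [D b]] ^ [D not [D b]]]]]]

7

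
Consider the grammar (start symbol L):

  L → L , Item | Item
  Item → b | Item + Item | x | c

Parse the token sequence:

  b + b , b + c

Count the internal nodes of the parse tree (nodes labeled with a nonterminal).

8

[L [L [Item [Item b] + [Item b]]] , [Item [Item b] + [Item c]]]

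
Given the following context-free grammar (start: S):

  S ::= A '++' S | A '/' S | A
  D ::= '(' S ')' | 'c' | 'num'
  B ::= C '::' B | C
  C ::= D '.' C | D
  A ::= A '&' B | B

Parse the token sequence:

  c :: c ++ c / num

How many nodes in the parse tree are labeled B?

[S [A [B [C [D c]] :: [B [C [D c]]]]] ++ [S [A [B [C [D c]]]] / [S [A [B [C [D num]]]]]]]

4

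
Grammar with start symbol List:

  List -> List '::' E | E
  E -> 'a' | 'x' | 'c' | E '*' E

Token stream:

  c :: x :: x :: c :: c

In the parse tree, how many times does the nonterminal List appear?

[List [List [List [List [List [E c]] :: [E x]] :: [E x]] :: [E c]] :: [E c]]

5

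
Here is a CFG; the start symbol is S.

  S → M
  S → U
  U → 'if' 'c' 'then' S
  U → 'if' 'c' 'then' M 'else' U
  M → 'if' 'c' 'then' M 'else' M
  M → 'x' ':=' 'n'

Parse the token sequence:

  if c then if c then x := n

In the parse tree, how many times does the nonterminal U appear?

2

[S [U if c then [S [U if c then [S [M x := n]]]]]]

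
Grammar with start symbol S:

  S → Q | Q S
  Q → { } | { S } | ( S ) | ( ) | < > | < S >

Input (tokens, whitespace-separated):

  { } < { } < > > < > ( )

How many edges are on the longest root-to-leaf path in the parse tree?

6

[S [Q { }] [S [Q < [S [Q { }] [S [Q < >]]] >] [S [Q < >] [S [Q ( )]]]]]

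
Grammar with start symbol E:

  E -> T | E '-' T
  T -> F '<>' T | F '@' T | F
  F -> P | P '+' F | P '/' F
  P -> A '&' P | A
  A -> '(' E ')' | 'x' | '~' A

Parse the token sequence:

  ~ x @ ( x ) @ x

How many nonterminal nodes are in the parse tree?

19

[E [T [F [P [A ~ [A x]]]] @ [T [F [P [A ( [E [T [F [P [A x]]]]] )]]] @ [T [F [P [A x]]]]]]]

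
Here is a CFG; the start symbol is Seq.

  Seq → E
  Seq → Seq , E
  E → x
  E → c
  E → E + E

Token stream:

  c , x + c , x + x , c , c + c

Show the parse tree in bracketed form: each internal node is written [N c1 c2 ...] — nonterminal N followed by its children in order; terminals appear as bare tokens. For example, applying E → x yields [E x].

Seq
Seq , E
Seq , E , E
Seq , E , E , E
Seq , E , E , E , E
E , E , E , E , E
c , E , E , E , E
c , E + E , E , E , E
c , x + E , E , E , E
c , x + c , E , E , E
c , x + c , E + E , E , E
c , x + c , x + E , E , E
c , x + c , x + x , E , E
c , x + c , x + x , c , E
c , x + c , x + x , c , E + E
c , x + c , x + x , c , c + E
c , x + c , x + x , c , c + c

[Seq [Seq [Seq [Seq [Seq [E c]] , [E [E x] + [E c]]] , [E [E x] + [E x]]] , [E c]] , [E [E c] + [E c]]]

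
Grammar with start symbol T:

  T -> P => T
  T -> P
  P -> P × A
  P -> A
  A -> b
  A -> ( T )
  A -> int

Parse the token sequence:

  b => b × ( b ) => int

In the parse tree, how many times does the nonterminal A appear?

5

[T [P [A b]] => [T [P [P [A b]] × [A ( [T [P [A b]]] )]] => [T [P [A int]]]]]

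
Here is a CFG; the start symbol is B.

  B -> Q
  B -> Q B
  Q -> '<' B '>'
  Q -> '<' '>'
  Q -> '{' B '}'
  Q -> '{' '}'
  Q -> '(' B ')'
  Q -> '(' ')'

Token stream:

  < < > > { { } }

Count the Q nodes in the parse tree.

[B [Q < [B [Q < >]] >] [B [Q { [B [Q { }]] }]]]

4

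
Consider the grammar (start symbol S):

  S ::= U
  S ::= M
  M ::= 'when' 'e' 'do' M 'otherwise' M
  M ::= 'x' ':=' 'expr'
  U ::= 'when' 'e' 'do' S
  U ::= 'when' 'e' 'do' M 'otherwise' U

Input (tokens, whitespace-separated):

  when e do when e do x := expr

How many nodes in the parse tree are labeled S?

[S [U when e do [S [U when e do [S [M x := expr]]]]]]

3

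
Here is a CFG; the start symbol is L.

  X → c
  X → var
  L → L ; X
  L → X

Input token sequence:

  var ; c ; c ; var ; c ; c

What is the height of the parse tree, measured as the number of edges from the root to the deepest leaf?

[L [L [L [L [L [L [X var]] ; [X c]] ; [X c]] ; [X var]] ; [X c]] ; [X c]]

7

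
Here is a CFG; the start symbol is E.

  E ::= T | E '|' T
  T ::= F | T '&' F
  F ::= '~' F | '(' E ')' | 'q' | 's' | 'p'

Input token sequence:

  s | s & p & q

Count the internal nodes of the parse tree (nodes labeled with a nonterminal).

10

[E [E [T [F s]]] | [T [T [T [F s]] & [F p]] & [F q]]]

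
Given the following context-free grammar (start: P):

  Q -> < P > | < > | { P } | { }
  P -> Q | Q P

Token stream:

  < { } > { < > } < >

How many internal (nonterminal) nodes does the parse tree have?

[P [Q < [P [Q { }]] >] [P [Q { [P [Q < >]] }] [P [Q < >]]]]

10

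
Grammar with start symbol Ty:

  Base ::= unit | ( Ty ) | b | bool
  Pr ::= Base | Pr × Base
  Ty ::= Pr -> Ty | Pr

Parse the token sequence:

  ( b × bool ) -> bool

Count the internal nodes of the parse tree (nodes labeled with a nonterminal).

[Ty [Pr [Base ( [Ty [Pr [Pr [Base b]] × [Base bool]]] )]] -> [Ty [Pr [Base bool]]]]

11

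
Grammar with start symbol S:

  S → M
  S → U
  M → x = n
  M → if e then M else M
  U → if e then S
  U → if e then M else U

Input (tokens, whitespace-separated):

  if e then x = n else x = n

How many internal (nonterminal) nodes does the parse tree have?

4

[S [M if e then [M x = n] else [M x = n]]]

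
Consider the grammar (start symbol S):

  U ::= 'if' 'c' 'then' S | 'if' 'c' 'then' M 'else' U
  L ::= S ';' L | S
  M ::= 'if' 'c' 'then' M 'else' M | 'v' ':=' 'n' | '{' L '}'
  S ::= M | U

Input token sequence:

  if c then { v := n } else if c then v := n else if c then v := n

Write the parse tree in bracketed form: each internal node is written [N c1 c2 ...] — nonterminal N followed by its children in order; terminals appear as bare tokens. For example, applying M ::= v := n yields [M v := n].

[S [U if c then [M { [L [S [M v := n]]] }] else [U if c then [M v := n] else [U if c then [S [M v := n]]]]]]

S
U
if c then M else U
if c then { L } else U
if c then { S } else U
if c then { M } else U
if c then { v := n } else U
if c then { v := n } else if c then M else U
if c then { v := n } else if c then v := n else U
if c then { v := n } else if c then v := n else if c then S
if c then { v := n } else if c then v := n else if c then M
if c then { v := n } else if c then v := n else if c then v := n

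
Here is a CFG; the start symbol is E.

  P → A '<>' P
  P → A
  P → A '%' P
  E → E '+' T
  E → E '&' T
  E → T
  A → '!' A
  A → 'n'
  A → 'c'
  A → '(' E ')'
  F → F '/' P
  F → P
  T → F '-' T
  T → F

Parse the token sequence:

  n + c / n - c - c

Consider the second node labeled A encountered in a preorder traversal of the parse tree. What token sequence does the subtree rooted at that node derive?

c

[E [E [T [F [P [A n]]]]] + [T [F [F [P [A c]]] / [P [A n]]] - [T [F [P [A c]]] - [T [F [P [A c]]]]]]]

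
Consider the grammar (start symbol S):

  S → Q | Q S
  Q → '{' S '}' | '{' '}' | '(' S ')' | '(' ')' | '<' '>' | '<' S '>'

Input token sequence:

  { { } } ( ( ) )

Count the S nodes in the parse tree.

4

[S [Q { [S [Q { }]] }] [S [Q ( [S [Q ( )]] )]]]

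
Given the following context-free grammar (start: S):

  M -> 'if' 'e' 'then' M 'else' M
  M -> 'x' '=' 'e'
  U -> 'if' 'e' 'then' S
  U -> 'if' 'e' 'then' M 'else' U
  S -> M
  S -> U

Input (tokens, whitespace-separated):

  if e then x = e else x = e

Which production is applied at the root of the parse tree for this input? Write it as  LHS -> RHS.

S -> M

[S [M if e then [M x = e] else [M x = e]]]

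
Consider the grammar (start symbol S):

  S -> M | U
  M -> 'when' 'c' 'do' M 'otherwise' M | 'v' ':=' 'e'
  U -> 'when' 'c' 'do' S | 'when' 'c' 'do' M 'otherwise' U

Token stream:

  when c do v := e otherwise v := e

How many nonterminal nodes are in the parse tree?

[S [M when c do [M v := e] otherwise [M v := e]]]

4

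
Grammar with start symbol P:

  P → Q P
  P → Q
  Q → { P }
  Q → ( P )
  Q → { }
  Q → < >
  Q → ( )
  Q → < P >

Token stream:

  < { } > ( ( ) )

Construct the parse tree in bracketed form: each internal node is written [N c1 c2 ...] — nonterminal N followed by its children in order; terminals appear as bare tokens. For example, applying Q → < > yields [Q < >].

[P [Q < [P [Q { }]] >] [P [Q ( [P [Q ( )]] )]]]

P
Q P
< P > P
< Q > P
< { } > P
< { } > Q
< { } > ( P )
< { } > ( Q )
< { } > ( ( ) )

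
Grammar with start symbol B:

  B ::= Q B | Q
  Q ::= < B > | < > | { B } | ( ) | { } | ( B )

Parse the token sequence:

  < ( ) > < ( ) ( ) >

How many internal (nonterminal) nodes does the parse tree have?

[B [Q < [B [Q ( )]] >] [B [Q < [B [Q ( )] [B [Q ( )]]] >]]]

10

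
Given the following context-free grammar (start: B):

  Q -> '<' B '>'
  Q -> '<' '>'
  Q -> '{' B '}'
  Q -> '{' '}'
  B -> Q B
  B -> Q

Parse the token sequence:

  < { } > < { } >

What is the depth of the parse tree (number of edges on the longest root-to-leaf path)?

5

[B [Q < [B [Q { }]] >] [B [Q < [B [Q { }]] >]]]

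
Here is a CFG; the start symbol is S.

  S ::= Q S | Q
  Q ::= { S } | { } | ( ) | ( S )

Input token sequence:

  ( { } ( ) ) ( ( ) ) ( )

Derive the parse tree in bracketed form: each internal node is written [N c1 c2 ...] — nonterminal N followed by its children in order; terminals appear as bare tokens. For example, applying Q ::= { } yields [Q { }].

[S [Q ( [S [Q { }] [S [Q ( )]]] )] [S [Q ( [S [Q ( )]] )] [S [Q ( )]]]]

S
Q S
( S ) S
( Q S ) S
( { } S ) S
( { } Q ) S
( { } ( ) ) S
( { } ( ) ) Q S
( { } ( ) ) ( S ) S
( { } ( ) ) ( Q ) S
( { } ( ) ) ( ( ) ) S
( { } ( ) ) ( ( ) ) Q
( { } ( ) ) ( ( ) ) ( )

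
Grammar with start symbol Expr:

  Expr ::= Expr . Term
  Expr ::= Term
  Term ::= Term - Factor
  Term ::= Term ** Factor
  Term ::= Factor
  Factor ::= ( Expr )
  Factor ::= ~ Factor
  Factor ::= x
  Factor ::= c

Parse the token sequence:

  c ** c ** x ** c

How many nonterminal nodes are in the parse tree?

9

[Expr [Term [Term [Term [Term [Factor c]] ** [Factor c]] ** [Factor x]] ** [Factor c]]]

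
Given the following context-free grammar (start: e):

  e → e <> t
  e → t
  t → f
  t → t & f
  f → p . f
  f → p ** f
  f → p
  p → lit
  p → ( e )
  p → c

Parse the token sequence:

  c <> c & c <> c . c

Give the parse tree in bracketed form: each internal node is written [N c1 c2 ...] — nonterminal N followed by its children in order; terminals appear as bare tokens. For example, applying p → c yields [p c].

e
e <> t
e <> t <> t
t <> t <> t
f <> t <> t
p <> t <> t
c <> t <> t
c <> t & f <> t
c <> f & f <> t
c <> p & f <> t
c <> c & f <> t
c <> c & p <> t
c <> c & c <> t
c <> c & c <> f
c <> c & c <> p . f
c <> c & c <> c . f
c <> c & c <> c . p
c <> c & c <> c . c

[e [e [e [t [f [p c]]]] <> [t [t [f [p c]]] & [f [p c]]]] <> [t [f [p c] . [f [p c]]]]]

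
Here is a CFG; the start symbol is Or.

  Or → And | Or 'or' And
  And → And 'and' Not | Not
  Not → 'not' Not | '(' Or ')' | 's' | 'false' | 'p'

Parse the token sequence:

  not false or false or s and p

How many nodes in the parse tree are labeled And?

[Or [Or [Or [And [Not not [Not false]]]] or [And [Not false]]] or [And [And [Not s]] and [Not p]]]

4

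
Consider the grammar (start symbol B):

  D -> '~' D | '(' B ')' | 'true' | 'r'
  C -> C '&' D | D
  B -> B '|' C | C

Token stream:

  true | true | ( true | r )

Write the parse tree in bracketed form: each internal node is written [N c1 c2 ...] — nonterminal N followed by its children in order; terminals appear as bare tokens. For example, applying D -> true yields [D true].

B
B | C
B | C | C
C | C | C
D | C | C
true | C | C
true | D | C
true | true | C
true | true | D
true | true | ( B )
true | true | ( B | C )
true | true | ( C | C )
true | true | ( D | C )
true | true | ( true | C )
true | true | ( true | D )
true | true | ( true | r )

[B [B [B [C [D true]]] | [C [D true]]] | [C [D ( [B [B [C [D true]]] | [C [D r]]] )]]]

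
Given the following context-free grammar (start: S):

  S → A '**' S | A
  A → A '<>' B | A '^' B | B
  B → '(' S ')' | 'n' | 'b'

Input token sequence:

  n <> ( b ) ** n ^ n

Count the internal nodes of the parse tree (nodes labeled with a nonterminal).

[S [A [A [B n]] <> [B ( [S [A [B b]]] )]] ** [S [A [A [B n]] ^ [B n]]]]

13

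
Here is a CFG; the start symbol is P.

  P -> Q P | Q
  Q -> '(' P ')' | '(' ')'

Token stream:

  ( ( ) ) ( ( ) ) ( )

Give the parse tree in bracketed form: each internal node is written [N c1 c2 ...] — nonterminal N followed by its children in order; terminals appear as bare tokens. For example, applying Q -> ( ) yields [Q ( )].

[P [Q ( [P [Q ( )]] )] [P [Q ( [P [Q ( )]] )] [P [Q ( )]]]]

P
Q P
( P ) P
( Q ) P
( ( ) ) P
( ( ) ) Q P
( ( ) ) ( P ) P
( ( ) ) ( Q ) P
( ( ) ) ( ( ) ) P
( ( ) ) ( ( ) ) Q
( ( ) ) ( ( ) ) ( )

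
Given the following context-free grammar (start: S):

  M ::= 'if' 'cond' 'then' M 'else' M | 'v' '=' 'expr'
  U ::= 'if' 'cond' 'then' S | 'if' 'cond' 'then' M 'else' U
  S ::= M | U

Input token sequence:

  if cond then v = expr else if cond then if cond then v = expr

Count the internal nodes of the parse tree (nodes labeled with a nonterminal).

[S [U if cond then [M v = expr] else [U if cond then [S [U if cond then [S [M v = expr]]]]]]]

8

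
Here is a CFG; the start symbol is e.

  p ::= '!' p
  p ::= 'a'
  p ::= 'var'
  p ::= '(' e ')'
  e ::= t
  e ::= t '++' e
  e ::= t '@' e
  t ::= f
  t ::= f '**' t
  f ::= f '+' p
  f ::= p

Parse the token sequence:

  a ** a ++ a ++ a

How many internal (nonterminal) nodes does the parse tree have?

[e [t [f [p a]] ** [t [f [p a]]]] ++ [e [t [f [p a]]] ++ [e [t [f [p a]]]]]]

15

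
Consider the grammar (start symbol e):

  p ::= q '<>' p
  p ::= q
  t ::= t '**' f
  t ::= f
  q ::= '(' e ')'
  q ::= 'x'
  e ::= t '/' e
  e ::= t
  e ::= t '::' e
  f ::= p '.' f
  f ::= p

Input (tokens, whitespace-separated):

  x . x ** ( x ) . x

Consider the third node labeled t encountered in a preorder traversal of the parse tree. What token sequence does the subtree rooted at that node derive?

[e [t [t [f [p [q x]] . [f [p [q x]]]]] ** [f [p [q ( [e [t [f [p [q x]]]]] )]] . [f [p [q x]]]]]]

x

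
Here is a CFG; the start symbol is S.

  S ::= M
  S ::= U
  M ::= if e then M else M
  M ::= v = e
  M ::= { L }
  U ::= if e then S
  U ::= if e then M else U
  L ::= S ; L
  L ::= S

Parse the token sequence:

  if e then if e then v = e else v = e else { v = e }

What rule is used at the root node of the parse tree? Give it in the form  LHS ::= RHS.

[S [M if e then [M if e then [M v = e] else [M v = e]] else [M { [L [S [M v = e]]] }]]]

S ::= M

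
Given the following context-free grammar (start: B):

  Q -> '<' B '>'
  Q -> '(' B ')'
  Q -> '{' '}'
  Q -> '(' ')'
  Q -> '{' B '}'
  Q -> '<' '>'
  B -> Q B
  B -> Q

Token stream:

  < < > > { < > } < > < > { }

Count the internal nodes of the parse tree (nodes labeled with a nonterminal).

14

[B [Q < [B [Q < >]] >] [B [Q { [B [Q < >]] }] [B [Q < >] [B [Q < >] [B [Q { }]]]]]]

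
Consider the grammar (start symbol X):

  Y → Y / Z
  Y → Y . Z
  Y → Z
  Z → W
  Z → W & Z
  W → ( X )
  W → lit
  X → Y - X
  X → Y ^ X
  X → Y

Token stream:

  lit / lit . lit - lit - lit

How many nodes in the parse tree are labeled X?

[X [Y [Y [Y [Z [W lit]]] / [Z [W lit]]] . [Z [W lit]]] - [X [Y [Z [W lit]]] - [X [Y [Z [W lit]]]]]]

3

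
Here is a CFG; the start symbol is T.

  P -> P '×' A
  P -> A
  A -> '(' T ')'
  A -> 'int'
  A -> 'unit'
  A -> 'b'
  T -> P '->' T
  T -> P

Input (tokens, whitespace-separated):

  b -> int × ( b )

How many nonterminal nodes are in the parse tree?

[T [P [A b]] -> [T [P [P [A int]] × [A ( [T [P [A b]]] )]]]]

11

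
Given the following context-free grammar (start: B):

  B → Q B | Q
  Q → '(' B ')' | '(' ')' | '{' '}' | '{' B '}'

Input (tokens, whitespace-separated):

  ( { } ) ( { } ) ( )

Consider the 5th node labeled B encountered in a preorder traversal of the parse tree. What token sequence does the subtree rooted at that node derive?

( )

[B [Q ( [B [Q { }]] )] [B [Q ( [B [Q { }]] )] [B [Q ( )]]]]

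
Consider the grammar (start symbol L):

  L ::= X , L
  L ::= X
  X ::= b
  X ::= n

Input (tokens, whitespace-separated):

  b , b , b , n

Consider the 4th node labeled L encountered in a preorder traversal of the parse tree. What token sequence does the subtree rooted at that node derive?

n

[L [X b] , [L [X b] , [L [X b] , [L [X n]]]]]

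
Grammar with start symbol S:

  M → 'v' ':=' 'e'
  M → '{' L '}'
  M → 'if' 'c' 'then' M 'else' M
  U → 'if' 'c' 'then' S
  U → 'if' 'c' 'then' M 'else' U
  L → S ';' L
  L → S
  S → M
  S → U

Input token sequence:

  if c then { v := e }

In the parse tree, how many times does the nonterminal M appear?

2

[S [U if c then [S [M { [L [S [M v := e]]] }]]]]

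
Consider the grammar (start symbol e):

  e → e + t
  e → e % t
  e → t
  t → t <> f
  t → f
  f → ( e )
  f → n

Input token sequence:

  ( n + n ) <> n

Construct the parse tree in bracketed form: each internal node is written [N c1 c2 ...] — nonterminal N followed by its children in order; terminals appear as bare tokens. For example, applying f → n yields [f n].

[e [t [t [f ( [e [e [t [f n]]] + [t [f n]]] )]] <> [f n]]]

e
t
t <> f
f <> f
( e ) <> f
( e + t ) <> f
( t + t ) <> f
( f + t ) <> f
( n + t ) <> f
( n + f ) <> f
( n + n ) <> f
( n + n ) <> n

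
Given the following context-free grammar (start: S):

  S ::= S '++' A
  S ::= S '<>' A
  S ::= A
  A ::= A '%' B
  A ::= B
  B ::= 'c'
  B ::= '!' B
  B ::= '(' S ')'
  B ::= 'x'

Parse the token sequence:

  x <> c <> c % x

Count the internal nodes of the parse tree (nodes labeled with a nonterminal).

[S [S [S [A [B x]]] <> [A [B c]]] <> [A [A [B c]] % [B x]]]

11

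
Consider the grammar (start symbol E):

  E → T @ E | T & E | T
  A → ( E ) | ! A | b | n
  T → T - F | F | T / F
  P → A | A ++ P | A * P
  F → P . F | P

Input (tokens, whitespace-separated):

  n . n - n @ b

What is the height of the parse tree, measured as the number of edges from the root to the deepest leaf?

7

[E [T [T [F [P [A n]] . [F [P [A n]]]]] - [F [P [A n]]]] @ [E [T [F [P [A b]]]]]]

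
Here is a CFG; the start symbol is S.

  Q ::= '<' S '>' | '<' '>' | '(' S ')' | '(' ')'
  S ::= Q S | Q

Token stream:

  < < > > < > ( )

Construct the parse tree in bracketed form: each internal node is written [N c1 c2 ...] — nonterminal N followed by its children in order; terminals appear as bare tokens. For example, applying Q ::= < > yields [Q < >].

S
Q S
< S > S
< Q > S
< < > > S
< < > > Q S
< < > > < > S
< < > > < > Q
< < > > < > ( )

[S [Q < [S [Q < >]] >] [S [Q < >] [S [Q ( )]]]]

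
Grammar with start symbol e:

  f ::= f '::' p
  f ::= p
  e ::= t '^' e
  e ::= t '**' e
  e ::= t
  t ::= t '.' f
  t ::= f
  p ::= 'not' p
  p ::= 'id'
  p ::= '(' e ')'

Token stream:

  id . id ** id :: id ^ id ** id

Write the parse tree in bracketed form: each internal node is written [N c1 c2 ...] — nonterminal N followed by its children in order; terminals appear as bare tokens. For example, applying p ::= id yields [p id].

[e [t [t [f [p id]]] . [f [p id]]] ** [e [t [f [f [p id]] :: [p id]]] ^ [e [t [f [p id]]] ** [e [t [f [p id]]]]]]]

e
t ** e
t . f ** e
f . f ** e
p . f ** e
id . f ** e
id . p ** e
id . id ** e
id . id ** t ^ e
id . id ** f ^ e
id . id ** f :: p ^ e
id . id ** p :: p ^ e
id . id ** id :: p ^ e
id . id ** id :: id ^ e
id . id ** id :: id ^ t ** e
id . id ** id :: id ^ f ** e
id . id ** id :: id ^ p ** e
id . id ** id :: id ^ id ** e
id . id ** id :: id ^ id ** t
id . id ** id :: id ^ id ** f
id . id ** id :: id ^ id ** p
id . id ** id :: id ^ id ** id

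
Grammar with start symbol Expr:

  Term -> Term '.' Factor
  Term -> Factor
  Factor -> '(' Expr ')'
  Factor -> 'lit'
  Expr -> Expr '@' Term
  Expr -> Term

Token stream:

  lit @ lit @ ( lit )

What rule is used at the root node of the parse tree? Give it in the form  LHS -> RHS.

Expr -> Expr '@' Term

[Expr [Expr [Expr [Term [Factor lit]]] @ [Term [Factor lit]]] @ [Term [Factor ( [Expr [Term [Factor lit]]] )]]]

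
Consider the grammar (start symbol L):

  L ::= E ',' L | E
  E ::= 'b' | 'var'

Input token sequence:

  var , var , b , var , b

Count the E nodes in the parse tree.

5

[L [E var] , [L [E var] , [L [E b] , [L [E var] , [L [E b]]]]]]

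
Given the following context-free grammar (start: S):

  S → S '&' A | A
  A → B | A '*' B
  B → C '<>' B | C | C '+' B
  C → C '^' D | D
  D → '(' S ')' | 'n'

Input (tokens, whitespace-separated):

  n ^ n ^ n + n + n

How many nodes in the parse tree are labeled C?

[S [A [B [C [C [C [D n]] ^ [D n]] ^ [D n]] + [B [C [D n]] + [B [C [D n]]]]]]]

5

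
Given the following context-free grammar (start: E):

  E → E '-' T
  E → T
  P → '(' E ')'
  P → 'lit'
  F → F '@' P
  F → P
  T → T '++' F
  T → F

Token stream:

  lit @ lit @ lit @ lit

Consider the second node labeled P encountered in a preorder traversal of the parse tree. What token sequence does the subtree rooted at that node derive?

[E [T [F [F [F [F [P lit]] @ [P lit]] @ [P lit]] @ [P lit]]]]

lit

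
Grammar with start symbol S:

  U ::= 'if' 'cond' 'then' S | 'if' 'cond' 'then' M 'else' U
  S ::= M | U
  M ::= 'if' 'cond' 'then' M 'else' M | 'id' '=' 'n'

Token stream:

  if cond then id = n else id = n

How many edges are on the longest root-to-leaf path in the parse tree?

[S [M if cond then [M id = n] else [M id = n]]]

3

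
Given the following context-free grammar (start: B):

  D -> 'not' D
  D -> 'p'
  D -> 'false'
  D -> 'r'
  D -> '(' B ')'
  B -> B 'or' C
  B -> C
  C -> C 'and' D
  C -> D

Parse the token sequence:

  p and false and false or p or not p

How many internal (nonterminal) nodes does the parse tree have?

[B [B [B [C [C [C [D p]] and [D false]] and [D false]]] or [C [D p]]] or [C [D not [D p]]]]

14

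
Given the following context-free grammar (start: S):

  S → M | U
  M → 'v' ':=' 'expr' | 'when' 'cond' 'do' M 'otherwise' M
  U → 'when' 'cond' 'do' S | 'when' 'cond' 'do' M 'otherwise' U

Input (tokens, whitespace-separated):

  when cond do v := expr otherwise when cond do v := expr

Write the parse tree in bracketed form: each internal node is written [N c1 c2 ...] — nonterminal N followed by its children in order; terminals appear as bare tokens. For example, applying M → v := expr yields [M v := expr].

S
U
when cond do M otherwise U
when cond do v := expr otherwise U
when cond do v := expr otherwise when cond do S
when cond do v := expr otherwise when cond do M
when cond do v := expr otherwise when cond do v := expr

[S [U when cond do [M v := expr] otherwise [U when cond do [S [M v := expr]]]]]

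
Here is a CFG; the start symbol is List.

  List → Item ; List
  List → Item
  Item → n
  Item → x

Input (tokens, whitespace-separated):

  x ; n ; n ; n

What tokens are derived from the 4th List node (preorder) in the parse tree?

[List [Item x] ; [List [Item n] ; [List [Item n] ; [List [Item n]]]]]

n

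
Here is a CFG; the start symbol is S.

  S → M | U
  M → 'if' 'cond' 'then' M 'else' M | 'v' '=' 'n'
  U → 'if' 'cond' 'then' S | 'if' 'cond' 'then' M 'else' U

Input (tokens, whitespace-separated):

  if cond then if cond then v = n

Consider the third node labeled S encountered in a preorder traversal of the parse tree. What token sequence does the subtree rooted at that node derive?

[S [U if cond then [S [U if cond then [S [M v = n]]]]]]

v = n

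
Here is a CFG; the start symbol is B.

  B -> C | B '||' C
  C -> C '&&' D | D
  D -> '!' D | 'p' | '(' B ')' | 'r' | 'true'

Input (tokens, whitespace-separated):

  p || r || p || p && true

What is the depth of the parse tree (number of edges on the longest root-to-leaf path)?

[B [B [B [B [C [D p]]] || [C [D r]]] || [C [D p]]] || [C [C [D p]] && [D true]]]

6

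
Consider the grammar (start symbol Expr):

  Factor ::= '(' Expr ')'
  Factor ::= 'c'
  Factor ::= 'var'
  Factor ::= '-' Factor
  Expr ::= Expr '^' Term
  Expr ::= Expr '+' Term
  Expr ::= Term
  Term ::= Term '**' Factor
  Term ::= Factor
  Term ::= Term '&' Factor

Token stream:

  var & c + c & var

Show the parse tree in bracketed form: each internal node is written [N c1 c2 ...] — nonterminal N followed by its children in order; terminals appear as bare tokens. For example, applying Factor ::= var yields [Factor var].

Expr
Expr + Term
Term + Term
Term & Factor + Term
Factor & Factor + Term
var & Factor + Term
var & c + Term
var & c + Term & Factor
var & c + Factor & Factor
var & c + c & Factor
var & c + c & var

[Expr [Expr [Term [Term [Factor var]] & [Factor c]]] + [Term [Term [Factor c]] & [Factor var]]]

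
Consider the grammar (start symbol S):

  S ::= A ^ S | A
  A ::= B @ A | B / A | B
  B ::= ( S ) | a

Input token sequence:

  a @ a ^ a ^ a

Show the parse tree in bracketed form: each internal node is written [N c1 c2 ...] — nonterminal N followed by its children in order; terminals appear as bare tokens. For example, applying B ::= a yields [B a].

[S [A [B a] @ [A [B a]]] ^ [S [A [B a]] ^ [S [A [B a]]]]]

S
A ^ S
B @ A ^ S
a @ A ^ S
a @ B ^ S
a @ a ^ S
a @ a ^ A ^ S
a @ a ^ B ^ S
a @ a ^ a ^ S
a @ a ^ a ^ A
a @ a ^ a ^ B
a @ a ^ a ^ a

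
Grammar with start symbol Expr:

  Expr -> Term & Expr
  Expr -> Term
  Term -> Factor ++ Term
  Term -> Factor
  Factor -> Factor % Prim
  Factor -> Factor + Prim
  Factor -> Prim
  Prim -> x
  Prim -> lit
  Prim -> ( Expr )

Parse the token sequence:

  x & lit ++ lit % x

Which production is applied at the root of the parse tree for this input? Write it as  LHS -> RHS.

[Expr [Term [Factor [Prim x]]] & [Expr [Term [Factor [Prim lit]] ++ [Term [Factor [Factor [Prim lit]] % [Prim x]]]]]]

Expr -> Term & Expr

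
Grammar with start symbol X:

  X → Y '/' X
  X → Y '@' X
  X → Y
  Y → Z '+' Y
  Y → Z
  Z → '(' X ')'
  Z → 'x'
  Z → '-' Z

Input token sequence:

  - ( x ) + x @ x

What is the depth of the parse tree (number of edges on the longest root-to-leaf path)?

[X [Y [Z - [Z ( [X [Y [Z x]]] )]] + [Y [Z x]]] @ [X [Y [Z x]]]]

7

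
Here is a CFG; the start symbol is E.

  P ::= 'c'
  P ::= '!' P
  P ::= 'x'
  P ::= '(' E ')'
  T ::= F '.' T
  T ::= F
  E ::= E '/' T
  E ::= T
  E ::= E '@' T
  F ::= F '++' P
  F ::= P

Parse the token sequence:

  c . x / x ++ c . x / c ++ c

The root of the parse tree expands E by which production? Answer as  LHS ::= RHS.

E ::= E '/' T

[E [E [E [T [F [P c]] . [T [F [P x]]]]] / [T [F [F [P x]] ++ [P c]] . [T [F [P x]]]]] / [T [F [F [P c]] ++ [P c]]]]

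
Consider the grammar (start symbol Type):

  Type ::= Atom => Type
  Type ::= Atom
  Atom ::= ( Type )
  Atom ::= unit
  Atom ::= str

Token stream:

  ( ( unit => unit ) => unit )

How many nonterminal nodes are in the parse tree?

10

[Type [Atom ( [Type [Atom ( [Type [Atom unit] => [Type [Atom unit]]] )] => [Type [Atom unit]]] )]]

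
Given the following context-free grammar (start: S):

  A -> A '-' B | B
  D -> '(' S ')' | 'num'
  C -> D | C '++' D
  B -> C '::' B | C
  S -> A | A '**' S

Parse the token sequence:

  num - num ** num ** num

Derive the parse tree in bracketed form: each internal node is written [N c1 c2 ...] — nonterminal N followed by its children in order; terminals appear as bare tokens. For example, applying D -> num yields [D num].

S
A ** S
A - B ** S
B - B ** S
C - B ** S
D - B ** S
num - B ** S
num - C ** S
num - D ** S
num - num ** S
num - num ** A ** S
num - num ** B ** S
num - num ** C ** S
num - num ** D ** S
num - num ** num ** S
num - num ** num ** A
num - num ** num ** B
num - num ** num ** C
num - num ** num ** D
num - num ** num ** num

[S [A [A [B [C [D num]]]] - [B [C [D num]]]] ** [S [A [B [C [D num]]]] ** [S [A [B [C [D num]]]]]]]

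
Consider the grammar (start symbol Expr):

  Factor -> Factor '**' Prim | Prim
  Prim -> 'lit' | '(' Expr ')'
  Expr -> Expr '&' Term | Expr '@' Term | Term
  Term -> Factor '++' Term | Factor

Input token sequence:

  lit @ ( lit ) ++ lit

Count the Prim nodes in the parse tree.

4

[Expr [Expr [Term [Factor [Prim lit]]]] @ [Term [Factor [Prim ( [Expr [Term [Factor [Prim lit]]]] )]] ++ [Term [Factor [Prim lit]]]]]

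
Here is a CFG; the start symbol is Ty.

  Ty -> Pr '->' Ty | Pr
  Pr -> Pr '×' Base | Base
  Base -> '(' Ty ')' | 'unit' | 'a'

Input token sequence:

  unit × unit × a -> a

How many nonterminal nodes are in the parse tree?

[Ty [Pr [Pr [Pr [Base unit]] × [Base unit]] × [Base a]] -> [Ty [Pr [Base a]]]]

10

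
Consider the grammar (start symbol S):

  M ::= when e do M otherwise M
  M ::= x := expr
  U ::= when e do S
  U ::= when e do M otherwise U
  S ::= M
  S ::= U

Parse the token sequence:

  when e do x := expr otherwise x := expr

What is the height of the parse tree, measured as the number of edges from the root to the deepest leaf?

3

[S [M when e do [M x := expr] otherwise [M x := expr]]]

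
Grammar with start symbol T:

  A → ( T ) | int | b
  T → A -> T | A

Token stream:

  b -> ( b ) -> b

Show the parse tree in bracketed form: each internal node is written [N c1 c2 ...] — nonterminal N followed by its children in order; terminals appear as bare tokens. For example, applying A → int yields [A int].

T
A -> T
b -> T
b -> A -> T
b -> ( T ) -> T
b -> ( A ) -> T
b -> ( b ) -> T
b -> ( b ) -> A
b -> ( b ) -> b

[T [A b] -> [T [A ( [T [A b]] )] -> [T [A b]]]]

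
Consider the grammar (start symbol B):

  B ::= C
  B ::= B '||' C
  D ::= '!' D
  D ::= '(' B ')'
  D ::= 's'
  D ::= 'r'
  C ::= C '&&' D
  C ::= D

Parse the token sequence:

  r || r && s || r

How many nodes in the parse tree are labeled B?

[B [B [B [C [D r]]] || [C [C [D r]] && [D s]]] || [C [D r]]]

3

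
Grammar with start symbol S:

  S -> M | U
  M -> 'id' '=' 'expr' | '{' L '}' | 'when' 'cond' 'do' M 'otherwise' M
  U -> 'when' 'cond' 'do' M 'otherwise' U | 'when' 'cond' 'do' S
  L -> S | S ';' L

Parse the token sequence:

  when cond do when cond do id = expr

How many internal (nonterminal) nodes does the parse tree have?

6

[S [U when cond do [S [U when cond do [S [M id = expr]]]]]]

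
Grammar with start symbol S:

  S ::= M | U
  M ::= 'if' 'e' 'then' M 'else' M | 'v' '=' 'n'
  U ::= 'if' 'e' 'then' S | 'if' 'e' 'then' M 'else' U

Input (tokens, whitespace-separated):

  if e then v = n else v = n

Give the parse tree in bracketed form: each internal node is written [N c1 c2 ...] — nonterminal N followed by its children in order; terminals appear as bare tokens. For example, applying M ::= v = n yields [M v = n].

[S [M if e then [M v = n] else [M v = n]]]

S
M
if e then M else M
if e then v = n else M
if e then v = n else v = n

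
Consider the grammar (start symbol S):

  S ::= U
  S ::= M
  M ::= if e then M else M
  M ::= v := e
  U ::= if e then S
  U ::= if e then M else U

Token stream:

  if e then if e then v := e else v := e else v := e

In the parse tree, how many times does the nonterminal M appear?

[S [M if e then [M if e then [M v := e] else [M v := e]] else [M v := e]]]

5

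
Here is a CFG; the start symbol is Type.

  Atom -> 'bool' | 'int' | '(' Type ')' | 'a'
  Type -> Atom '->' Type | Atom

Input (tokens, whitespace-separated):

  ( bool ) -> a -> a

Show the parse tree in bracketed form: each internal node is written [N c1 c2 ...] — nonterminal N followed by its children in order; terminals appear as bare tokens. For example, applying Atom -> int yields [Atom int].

Type
Atom -> Type
( Type ) -> Type
( Atom ) -> Type
( bool ) -> Type
( bool ) -> Atom -> Type
( bool ) -> a -> Type
( bool ) -> a -> Atom
( bool ) -> a -> a

[Type [Atom ( [Type [Atom bool]] )] -> [Type [Atom a] -> [Type [Atom a]]]]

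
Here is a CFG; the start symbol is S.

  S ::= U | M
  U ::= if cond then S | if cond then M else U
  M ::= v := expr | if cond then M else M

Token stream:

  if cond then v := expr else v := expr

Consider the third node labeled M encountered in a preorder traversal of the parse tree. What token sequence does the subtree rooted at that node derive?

[S [M if cond then [M v := expr] else [M v := expr]]]

v := expr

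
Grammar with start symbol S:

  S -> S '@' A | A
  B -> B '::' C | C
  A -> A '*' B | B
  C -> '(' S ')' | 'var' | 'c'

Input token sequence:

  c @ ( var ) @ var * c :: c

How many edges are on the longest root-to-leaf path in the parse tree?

9

[S [S [S [A [B [C c]]]] @ [A [B [C ( [S [A [B [C var]]]] )]]]] @ [A [A [B [C var]]] * [B [B [C c]] :: [C c]]]]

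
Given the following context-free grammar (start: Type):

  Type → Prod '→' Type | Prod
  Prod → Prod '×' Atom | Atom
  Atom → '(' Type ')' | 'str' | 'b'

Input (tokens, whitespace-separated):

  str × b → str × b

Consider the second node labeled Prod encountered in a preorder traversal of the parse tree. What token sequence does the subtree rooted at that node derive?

[Type [Prod [Prod [Atom str]] × [Atom b]] → [Type [Prod [Prod [Atom str]] × [Atom b]]]]

str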